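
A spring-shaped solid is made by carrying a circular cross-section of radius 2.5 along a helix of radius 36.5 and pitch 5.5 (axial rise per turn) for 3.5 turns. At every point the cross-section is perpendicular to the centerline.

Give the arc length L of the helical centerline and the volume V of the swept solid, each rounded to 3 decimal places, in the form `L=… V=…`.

2πR = 2π·36.5 = 229.336264
per-turn = √(229.336264² + 5.5²) = √(52595.1219 + 30.25) = √52625.3719 = 229.402205
L = 3.5 × 229.402205 = 802.907719
V = π·2.5² × L = 19.634954 × 802.907719 = 15765.056197

L=802.908 V=15765.056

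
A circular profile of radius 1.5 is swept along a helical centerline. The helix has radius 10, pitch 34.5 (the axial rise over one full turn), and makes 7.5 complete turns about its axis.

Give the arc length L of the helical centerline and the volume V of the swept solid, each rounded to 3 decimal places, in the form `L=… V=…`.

L=537.604 V=3800.096

2πR = 2π·10 = 62.831853
per-turn = √(62.831853² + 34.5²) = √(3947.8418 + 1190.25) = √5138.0918 = 71.680484
L = 7.5 × 71.680484 = 537.603629
V = π·1.5² × L = 7.068583 × 537.603629 = 3800.096123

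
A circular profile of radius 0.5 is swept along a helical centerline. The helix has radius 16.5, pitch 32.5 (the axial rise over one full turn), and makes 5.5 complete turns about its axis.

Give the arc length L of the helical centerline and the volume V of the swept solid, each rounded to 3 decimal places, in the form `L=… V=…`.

2πR = 2π·16.5 = 103.672558
per-turn = √(103.672558² + 32.5²) = √(10747.9992 + 1056.25) = √11804.2492 = 108.647362
L = 5.5 × 108.647362 = 597.560489
V = π·0.5² × L = 0.785398 × 597.560489 = 469.322911

L=597.560 V=469.323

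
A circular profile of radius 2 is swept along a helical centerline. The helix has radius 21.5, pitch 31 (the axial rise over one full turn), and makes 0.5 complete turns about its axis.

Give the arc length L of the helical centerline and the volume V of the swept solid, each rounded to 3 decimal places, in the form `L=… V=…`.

2πR = 2π·21.5 = 135.088484
per-turn = √(135.088484² + 31²) = √(18248.8985 + 961) = √19209.8985 = 138.599778
L = 0.5 × 138.599778 = 69.299889
V = π·2² × L = 12.566371 × 69.299889 = 870.848090

L=69.300 V=870.848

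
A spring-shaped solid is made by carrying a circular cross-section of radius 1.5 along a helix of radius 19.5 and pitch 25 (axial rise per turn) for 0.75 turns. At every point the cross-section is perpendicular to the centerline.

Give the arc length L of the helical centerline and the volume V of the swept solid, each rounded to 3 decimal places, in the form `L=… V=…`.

2πR = 2π·19.5 = 122.522113
per-turn = √(122.522113² + 25²) = √(15011.6683 + 625) = √15636.6683 = 125.046664
L = 0.75 × 125.046664 = 93.784998
V = π·1.5² × L = 7.068583 × 93.784998 = 662.927089

L=93.785 V=662.927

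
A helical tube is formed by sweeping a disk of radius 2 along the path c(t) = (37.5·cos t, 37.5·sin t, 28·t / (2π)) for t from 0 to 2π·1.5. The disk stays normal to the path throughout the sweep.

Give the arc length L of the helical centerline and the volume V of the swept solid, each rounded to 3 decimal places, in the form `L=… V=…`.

L=355.916 V=4472.572

2πR = 2π·37.5 = 235.619449
per-turn = √(235.619449² + 28²) = √(55516.5248 + 784) = √56300.5248 = 237.277316
L = 1.5 × 237.277316 = 355.915974
V = π·2² × L = 12.566371 × 355.915974 = 4472.572040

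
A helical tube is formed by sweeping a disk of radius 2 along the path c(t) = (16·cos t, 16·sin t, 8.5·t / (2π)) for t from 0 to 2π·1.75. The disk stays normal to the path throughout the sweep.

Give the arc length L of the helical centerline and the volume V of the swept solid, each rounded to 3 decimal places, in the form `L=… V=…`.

L=176.557 V=2218.680

2πR = 2π·16 = 100.530965
per-turn = √(100.530965² + 8.5²) = √(10106.4749 + 72.25) = √10178.7249 = 100.889667
L = 1.75 × 100.889667 = 176.556917
V = π·2² × L = 12.566371 × 176.556917 = 2218.679657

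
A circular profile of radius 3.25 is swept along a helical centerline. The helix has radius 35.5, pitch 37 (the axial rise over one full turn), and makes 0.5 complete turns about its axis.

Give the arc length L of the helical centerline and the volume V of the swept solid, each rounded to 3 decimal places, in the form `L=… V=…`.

L=113.051 V=3751.363

2πR = 2π·35.5 = 223.053078
per-turn = √(223.053078² + 37²) = √(49752.6758 + 1369) = √51121.6758 = 226.101030
L = 0.5 × 226.101030 = 113.050515
V = π·3.25² × L = 33.183072 × 113.050515 = 3751.363425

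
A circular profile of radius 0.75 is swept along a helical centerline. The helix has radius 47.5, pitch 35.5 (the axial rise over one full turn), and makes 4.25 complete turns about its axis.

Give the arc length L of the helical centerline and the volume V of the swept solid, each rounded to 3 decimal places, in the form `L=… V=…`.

2πR = 2π·47.5 = 298.451302
per-turn = √(298.451302² + 35.5²) = √(89073.1797 + 1260.25) = √90333.4297 = 300.555202
L = 4.25 × 300.555202 = 1277.359610
V = π·0.75² × L = 1.767146 × 1277.359610 = 2257.280757

L=1277.360 V=2257.281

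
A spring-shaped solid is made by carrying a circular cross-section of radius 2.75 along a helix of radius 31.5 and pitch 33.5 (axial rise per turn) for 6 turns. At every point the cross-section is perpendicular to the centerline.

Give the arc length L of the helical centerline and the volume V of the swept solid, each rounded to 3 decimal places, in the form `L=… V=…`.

L=1204.413 V=28614.788

2πR = 2π·31.5 = 197.920337
per-turn = √(197.920337² + 33.5²) = √(39172.4599 + 1122.25) = √40294.7099 = 200.735423
L = 6 × 200.735423 = 1204.412535
V = π·2.75² × L = 23.758294 × 1204.412535 = 28614.787645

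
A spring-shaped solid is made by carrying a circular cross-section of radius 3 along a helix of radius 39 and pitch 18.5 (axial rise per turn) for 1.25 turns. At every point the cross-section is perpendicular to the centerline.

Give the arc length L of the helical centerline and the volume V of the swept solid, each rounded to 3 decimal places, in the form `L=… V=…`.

L=307.177 V=8685.224

2πR = 2π·39 = 245.044227
per-turn = √(245.044227² + 18.5²) = √(60046.6732 + 342.25) = √60388.9232 = 245.741578
L = 1.25 × 245.741578 = 307.176973
V = π·3² × L = 28.274334 × 307.176973 = 8685.224283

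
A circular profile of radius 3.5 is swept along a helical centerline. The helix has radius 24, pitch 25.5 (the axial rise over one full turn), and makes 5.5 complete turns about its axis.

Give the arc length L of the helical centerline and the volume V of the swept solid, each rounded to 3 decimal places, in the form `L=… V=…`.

2πR = 2π·24 = 150.796447
per-turn = √(150.796447² + 25.5²) = √(22739.5685 + 650.25) = √23389.8185 = 152.937303
L = 5.5 × 152.937303 = 841.155165
V = π·3.5² × L = 38.484510 × 841.155165 = 32371.444347

L=841.155 V=32371.444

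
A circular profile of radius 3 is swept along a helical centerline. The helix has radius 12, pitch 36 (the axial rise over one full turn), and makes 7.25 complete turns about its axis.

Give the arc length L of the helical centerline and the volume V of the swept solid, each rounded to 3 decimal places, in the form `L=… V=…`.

L=605.750 V=17127.180

2πR = 2π·12 = 75.398224
per-turn = √(75.398224² + 36²) = √(5684.8921 + 1296) = √6980.8921 = 83.551733
L = 7.25 × 83.551733 = 605.750066
V = π·3² × L = 28.274334 × 605.750066 = 17127.179624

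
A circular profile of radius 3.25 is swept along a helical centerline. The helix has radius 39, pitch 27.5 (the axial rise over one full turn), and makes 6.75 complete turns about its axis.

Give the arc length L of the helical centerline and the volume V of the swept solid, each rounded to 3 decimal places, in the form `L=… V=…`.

2πR = 2π·39 = 245.044227
per-turn = √(245.044227² + 27.5²) = √(60046.6732 + 756.25) = √60802.9232 = 246.582488
L = 6.75 × 246.582488 = 1664.431791
V = π·3.25² × L = 33.183072 × 1664.431791 = 55230.960635

L=1664.432 V=55230.961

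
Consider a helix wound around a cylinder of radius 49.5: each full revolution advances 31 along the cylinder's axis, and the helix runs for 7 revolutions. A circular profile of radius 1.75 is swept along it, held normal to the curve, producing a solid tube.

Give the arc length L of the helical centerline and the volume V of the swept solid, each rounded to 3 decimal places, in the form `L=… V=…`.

2πR = 2π·49.5 = 311.017673
per-turn = √(311.017673² + 31²) = √(96731.9927 + 961) = √97692.9927 = 312.558783
L = 7 × 312.558783 = 2187.911480
V = π·1.75² × L = 9.621128 × 2187.911480 = 21050.175311

L=2187.911 V=21050.175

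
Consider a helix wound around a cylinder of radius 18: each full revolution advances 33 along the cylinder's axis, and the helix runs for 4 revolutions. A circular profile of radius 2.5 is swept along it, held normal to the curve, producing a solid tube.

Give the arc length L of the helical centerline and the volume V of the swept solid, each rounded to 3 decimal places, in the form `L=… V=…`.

2πR = 2π·18 = 113.097336
per-turn = √(113.097336² + 33²) = √(12791.0073 + 1089) = √13880.0073 = 117.813443
L = 4 × 117.813443 = 471.253771
V = π·2.5² × L = 19.634954 × 471.253771 = 9253.046160

L=471.254 V=9253.046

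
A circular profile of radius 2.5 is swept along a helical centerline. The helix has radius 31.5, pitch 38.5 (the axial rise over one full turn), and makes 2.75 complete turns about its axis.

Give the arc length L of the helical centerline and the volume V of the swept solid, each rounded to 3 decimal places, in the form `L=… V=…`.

2πR = 2π·31.5 = 197.920337
per-turn = √(197.920337² + 38.5²) = √(39172.4599 + 1482.25) = √40654.7099 = 201.630131
L = 2.75 × 201.630131 = 554.482861
V = π·2.5² × L = 19.634954 × 554.482861 = 10887.245521

L=554.483 V=10887.246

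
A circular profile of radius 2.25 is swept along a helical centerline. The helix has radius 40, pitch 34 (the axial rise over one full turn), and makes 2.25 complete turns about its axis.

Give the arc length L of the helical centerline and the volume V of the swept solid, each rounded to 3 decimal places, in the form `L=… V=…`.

2πR = 2π·40 = 251.327412
per-turn = √(251.327412² + 34²) = √(63165.4682 + 1156) = √64321.4682 = 253.616774
L = 2.25 × 253.616774 = 570.637742
V = π·2.25² × L = 15.904313 × 570.637742 = 9075.601149

L=570.638 V=9075.601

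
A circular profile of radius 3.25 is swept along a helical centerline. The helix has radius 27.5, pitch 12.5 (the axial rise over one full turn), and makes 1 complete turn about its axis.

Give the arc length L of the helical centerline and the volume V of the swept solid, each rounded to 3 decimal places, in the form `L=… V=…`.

L=173.239 V=5748.607

2πR = 2π·27.5 = 172.787596
per-turn = √(172.787596² + 12.5²) = √(29855.5533 + 156.25) = √30011.8033 = 173.239151
L = 1 × 173.239151 = 173.239151
V = π·3.25² × L = 33.183072 × 173.239151 = 5748.607279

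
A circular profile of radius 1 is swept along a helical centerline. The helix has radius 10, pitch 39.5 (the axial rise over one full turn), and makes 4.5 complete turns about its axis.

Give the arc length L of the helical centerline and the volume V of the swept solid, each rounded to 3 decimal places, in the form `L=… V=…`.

L=333.974 V=1049.211

2πR = 2π·10 = 62.831853
per-turn = √(62.831853² + 39.5²) = √(3947.8418 + 1560.25) = √5508.0918 = 74.216519
L = 4.5 × 74.216519 = 333.974338
V = π·1² × L = 3.141593 × 333.974338 = 1049.211325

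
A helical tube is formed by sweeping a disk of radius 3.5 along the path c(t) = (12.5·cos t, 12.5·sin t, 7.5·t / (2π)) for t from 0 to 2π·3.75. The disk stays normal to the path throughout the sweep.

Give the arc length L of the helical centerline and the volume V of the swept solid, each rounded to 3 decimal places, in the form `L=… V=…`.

2πR = 2π·12.5 = 78.539816
per-turn = √(78.539816² + 7.5²) = √(6168.5028 + 56.25) = √6224.7528 = 78.897102
L = 3.75 × 78.897102 = 295.864134
V = π·3.5² × L = 38.484510 × 295.864134 = 11386.186210

L=295.864 V=11386.186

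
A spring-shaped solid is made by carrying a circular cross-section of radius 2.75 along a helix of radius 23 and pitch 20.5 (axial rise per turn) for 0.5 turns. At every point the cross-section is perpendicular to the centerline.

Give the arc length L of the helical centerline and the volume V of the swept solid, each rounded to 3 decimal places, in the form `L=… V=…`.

L=72.980 V=1733.881

2πR = 2π·23 = 144.513262
per-turn = √(144.513262² + 20.5²) = √(20884.0829 + 420.25) = √21304.3329 = 145.960039
L = 0.5 × 145.960039 = 72.980019
V = π·2.75² × L = 23.758294 × 72.980019 = 1733.880789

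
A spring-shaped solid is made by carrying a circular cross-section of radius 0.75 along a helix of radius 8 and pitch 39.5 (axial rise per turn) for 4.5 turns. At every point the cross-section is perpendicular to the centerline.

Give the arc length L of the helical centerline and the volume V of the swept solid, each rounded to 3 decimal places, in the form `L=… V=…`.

L=287.679 V=508.370

2πR = 2π·8 = 50.265482
per-turn = √(50.265482² + 39.5²) = √(2526.6187 + 1560.25) = √4086.8687 = 63.928622
L = 4.5 × 63.928622 = 287.678800
V = π·0.75² × L = 1.767146 × 287.678800 = 508.370402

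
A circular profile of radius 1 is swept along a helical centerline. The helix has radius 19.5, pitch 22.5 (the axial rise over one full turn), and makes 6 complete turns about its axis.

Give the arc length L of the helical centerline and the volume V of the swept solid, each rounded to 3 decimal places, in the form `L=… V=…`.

L=747.426 V=2348.107

2πR = 2π·19.5 = 122.522113
per-turn = √(122.522113² + 22.5²) = √(15011.6683 + 506.25) = √15517.9183 = 124.570937
L = 6 × 124.570937 = 747.425621
V = π·1² × L = 3.141593 × 747.425621 = 2348.106839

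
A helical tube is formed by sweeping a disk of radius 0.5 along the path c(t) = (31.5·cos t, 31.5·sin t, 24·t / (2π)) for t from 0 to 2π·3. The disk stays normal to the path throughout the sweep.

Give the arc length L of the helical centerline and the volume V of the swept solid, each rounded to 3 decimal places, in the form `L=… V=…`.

L=598.110 V=469.755

2πR = 2π·31.5 = 197.920337
per-turn = √(197.920337² + 24²) = √(39172.4599 + 576) = √39748.4599 = 199.370158
L = 3 × 199.370158 = 598.110474
V = π·0.5² × L = 0.785398 × 598.110474 = 469.754868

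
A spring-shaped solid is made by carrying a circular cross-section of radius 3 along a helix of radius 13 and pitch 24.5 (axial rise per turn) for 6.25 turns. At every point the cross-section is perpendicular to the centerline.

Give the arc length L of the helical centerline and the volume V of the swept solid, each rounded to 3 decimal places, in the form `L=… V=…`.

2πR = 2π·13 = 81.681409
per-turn = √(81.681409² + 24.5²) = √(6671.8526 + 600.25) = √7272.1026 = 85.276624
L = 6.25 × 85.276624 = 532.978899
V = π·3² × L = 28.274334 × 532.978899 = 15069.623344

L=532.979 V=15069.623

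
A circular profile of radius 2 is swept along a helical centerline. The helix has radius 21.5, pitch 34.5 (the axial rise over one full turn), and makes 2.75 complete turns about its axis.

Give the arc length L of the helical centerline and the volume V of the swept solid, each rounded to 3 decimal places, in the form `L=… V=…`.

2πR = 2π·21.5 = 135.088484
per-turn = √(135.088484² + 34.5²) = √(18248.8985 + 1190.25) = √19439.1485 = 139.424347
L = 2.75 × 139.424347 = 383.416954
V = π·2² × L = 12.566371 × 383.416954 = 4818.159547

L=383.417 V=4818.160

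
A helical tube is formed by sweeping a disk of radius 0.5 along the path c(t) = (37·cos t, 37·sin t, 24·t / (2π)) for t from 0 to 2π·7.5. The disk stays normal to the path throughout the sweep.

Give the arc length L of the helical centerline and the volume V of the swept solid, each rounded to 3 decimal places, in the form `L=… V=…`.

2πR = 2π·37 = 232.477856
per-turn = √(232.477856² + 24²) = √(54045.9537 + 576) = √54621.9537 = 233.713401
L = 7.5 × 233.713401 = 1752.850506
V = π·0.5² × L = 0.785398 × 1752.850506 = 1376.685568

L=1752.851 V=1376.686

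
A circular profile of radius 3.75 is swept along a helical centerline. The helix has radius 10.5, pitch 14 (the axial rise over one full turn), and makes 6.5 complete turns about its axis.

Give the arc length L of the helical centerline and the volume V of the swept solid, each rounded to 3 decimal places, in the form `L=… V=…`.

L=438.376 V=19366.880

2πR = 2π·10.5 = 65.973446
per-turn = √(65.973446² + 14²) = √(4352.4955 + 196) = √4548.4955 = 67.442535
L = 6.5 × 67.442535 = 438.376478
V = π·3.75² × L = 44.178647 × 438.376478 = 19366.879546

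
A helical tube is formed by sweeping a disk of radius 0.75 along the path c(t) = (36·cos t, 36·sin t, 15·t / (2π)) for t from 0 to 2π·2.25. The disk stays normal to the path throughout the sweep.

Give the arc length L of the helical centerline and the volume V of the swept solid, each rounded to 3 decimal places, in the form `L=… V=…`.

2πR = 2π·36 = 226.194671
per-turn = √(226.194671² + 15²) = √(51164.0292 + 225) = √51389.0292 = 226.691485
L = 2.25 × 226.691485 = 510.055840
V = π·0.75² × L = 1.767146 × 510.055840 = 901.343071

L=510.056 V=901.343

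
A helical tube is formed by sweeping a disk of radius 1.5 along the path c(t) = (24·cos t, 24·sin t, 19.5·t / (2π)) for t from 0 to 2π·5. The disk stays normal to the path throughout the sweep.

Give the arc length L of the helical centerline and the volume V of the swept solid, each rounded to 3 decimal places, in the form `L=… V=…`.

2πR = 2π·24 = 150.796447
per-turn = √(150.796447² + 19.5²) = √(22739.5685 + 380.25) = √23119.8185 = 152.052026
L = 5 × 152.052026 = 760.260129
V = π·1.5² × L = 7.068583 × 760.260129 = 5373.962180

L=760.260 V=5373.962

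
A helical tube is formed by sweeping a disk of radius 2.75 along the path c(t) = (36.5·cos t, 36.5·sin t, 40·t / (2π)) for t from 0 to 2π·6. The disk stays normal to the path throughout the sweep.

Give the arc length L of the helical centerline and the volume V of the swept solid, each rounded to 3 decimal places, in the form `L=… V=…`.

L=1396.791 V=33185.366

2πR = 2π·36.5 = 229.336264
per-turn = √(229.336264² + 40²) = √(52595.1219 + 1600) = √54195.1219 = 232.798458
L = 6 × 232.798458 = 1396.790746
V = π·2.75² × L = 23.758294 × 1396.790746 = 33185.365807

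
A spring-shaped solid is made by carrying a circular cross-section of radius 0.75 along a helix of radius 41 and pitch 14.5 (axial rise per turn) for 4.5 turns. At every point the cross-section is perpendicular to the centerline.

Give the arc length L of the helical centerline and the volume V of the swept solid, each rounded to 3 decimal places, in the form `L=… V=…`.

L=1161.083 V=2051.802

2πR = 2π·41 = 257.610598
per-turn = √(257.610598² + 14.5²) = √(66363.2200 + 210.25) = √66573.4700 = 258.018352
L = 4.5 × 258.018352 = 1161.082584
V = π·0.75² × L = 1.767146 × 1161.082584 = 2051.802291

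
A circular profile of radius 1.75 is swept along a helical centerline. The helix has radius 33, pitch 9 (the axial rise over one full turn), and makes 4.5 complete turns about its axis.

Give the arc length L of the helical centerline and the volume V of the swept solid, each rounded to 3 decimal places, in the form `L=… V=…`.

L=933.932 V=8985.475

2πR = 2π·33 = 207.345115
per-turn = √(207.345115² + 9²) = √(42991.9968 + 81) = √43072.9968 = 207.540350
L = 4.5 × 207.540350 = 933.931574
V = π·1.75² × L = 9.621128 × 933.931574 = 8985.474750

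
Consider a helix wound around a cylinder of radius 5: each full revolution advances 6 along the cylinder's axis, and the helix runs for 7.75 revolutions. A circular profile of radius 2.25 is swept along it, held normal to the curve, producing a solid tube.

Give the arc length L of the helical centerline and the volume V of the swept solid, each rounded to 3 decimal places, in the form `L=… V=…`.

L=247.874 V=3942.267

2πR = 2π·5 = 31.415927
per-turn = √(31.415927² + 6²) = √(986.9604 + 36) = √1022.9604 = 31.983753
L = 7.75 × 31.983753 = 247.874084
V = π·2.25² × L = 15.904313 × 247.874084 = 3942.266966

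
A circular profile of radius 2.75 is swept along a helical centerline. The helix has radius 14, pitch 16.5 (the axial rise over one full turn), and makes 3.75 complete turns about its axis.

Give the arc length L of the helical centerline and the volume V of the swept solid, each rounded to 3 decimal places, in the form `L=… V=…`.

L=335.620 V=7973.763

2πR = 2π·14 = 87.964594
per-turn = √(87.964594² + 16.5²) = √(7737.7699 + 272.25) = √8010.0199 = 89.498714
L = 3.75 × 89.498714 = 335.620178
V = π·2.75² × L = 23.758294 × 335.620178 = 7973.763019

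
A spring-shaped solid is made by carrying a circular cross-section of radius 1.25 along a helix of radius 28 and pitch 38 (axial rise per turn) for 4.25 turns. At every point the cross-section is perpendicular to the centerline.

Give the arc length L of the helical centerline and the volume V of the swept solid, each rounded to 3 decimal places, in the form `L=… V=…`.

L=764.942 V=3754.900

2πR = 2π·28 = 175.929189
per-turn = √(175.929189² + 38²) = √(30951.0794 + 1444) = √32395.0794 = 179.986331
L = 4.25 × 179.986331 = 764.941907
V = π·1.25² × L = 4.908739 × 764.941907 = 3754.899807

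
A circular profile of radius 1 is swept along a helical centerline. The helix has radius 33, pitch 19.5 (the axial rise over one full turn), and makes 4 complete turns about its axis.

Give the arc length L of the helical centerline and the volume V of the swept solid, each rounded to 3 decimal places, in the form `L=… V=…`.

L=833.040 V=2617.073

2πR = 2π·33 = 207.345115
per-turn = √(207.345115² + 19.5²) = √(42991.9968 + 380.25) = √43372.2468 = 208.260046
L = 4 × 208.260046 = 833.040184
V = π·1² × L = 3.141593 × 833.040184 = 2617.072923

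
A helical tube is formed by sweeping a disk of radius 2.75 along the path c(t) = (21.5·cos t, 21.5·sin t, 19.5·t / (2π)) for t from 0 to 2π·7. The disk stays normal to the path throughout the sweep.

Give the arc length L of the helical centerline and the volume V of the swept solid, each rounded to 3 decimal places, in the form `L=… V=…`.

2πR = 2π·21.5 = 135.088484
per-turn = √(135.088484² + 19.5²) = √(18248.8985 + 380.25) = √18629.1485 = 136.488639
L = 7 × 136.488639 = 955.420472
V = π·2.75² × L = 23.758294 × 955.420472 = 22699.160891

L=955.420 V=22699.161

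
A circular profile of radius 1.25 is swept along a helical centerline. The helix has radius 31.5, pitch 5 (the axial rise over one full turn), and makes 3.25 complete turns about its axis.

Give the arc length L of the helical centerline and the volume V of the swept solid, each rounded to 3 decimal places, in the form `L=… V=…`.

L=643.446 V=3158.510

2πR = 2π·31.5 = 197.920337
per-turn = √(197.920337² + 5²) = √(39172.4599 + 25) = √39197.4599 = 197.983484
L = 3.25 × 197.983484 = 643.446322
V = π·1.25² × L = 4.908739 × 643.446322 = 3158.509749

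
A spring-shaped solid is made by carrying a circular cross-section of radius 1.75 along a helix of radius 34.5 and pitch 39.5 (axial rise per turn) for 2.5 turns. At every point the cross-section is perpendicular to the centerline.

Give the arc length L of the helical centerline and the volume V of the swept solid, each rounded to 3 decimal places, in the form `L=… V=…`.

2πR = 2π·34.5 = 216.769893
per-turn = √(216.769893² + 39.5²) = √(46989.1866 + 1560.25) = √48549.4366 = 220.339367
L = 2.5 × 220.339367 = 550.848417
V = π·1.75² × L = 9.621128 × 550.848417 = 5299.782854

L=550.848 V=5299.783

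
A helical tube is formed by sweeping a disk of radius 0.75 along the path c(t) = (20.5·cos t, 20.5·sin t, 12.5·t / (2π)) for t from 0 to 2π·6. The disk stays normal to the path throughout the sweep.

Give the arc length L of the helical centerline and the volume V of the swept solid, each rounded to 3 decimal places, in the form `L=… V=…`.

2πR = 2π·20.5 = 128.805299
per-turn = √(128.805299² + 12.5²) = √(16590.8050 + 156.25) = √16747.0550 = 129.410413
L = 6 × 129.410413 = 776.462478
V = π·0.75² × L = 1.767146 × 776.462478 = 1372.122460

L=776.462 V=1372.122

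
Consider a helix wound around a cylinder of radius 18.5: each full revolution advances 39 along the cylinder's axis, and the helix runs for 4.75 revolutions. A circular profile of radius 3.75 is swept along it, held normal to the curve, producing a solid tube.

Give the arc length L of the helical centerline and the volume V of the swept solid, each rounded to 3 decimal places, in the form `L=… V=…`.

2πR = 2π·18.5 = 116.238928
per-turn = √(116.238928² + 39²) = √(13511.4884 + 1521) = √15032.4884 = 122.607049
L = 4.75 × 122.607049 = 582.383482
V = π·3.75² × L = 44.178647 × 582.383482 = 25728.914089

L=582.383 V=25728.914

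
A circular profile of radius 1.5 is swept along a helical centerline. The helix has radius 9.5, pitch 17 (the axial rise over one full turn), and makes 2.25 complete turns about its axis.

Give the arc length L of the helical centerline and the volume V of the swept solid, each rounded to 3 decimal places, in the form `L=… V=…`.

L=139.644 V=987.084

2πR = 2π·9.5 = 59.690260
per-turn = √(59.690260² + 17²) = √(3562.9272 + 289) = √3851.9272 = 62.063896
L = 2.25 × 62.063896 = 139.643766
V = π·1.5² × L = 7.068583 × 139.643766 = 987.083616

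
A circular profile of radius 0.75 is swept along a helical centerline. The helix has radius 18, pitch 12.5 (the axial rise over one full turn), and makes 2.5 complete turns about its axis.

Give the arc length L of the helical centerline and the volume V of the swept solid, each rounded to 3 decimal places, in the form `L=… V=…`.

L=284.465 V=502.691

2πR = 2π·18 = 113.097336
per-turn = √(113.097336² + 12.5²) = √(12791.0073 + 156.25) = √12947.2573 = 113.786015
L = 2.5 × 113.786015 = 284.465039
V = π·0.75² × L = 1.767146 × 284.465039 = 502.691217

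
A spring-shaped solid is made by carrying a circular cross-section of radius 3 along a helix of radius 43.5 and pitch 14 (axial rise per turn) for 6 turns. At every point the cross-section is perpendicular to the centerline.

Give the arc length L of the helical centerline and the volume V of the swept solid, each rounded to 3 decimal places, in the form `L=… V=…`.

L=1642.061 V=46428.189

2πR = 2π·43.5 = 273.318561
per-turn = √(273.318561² + 14²) = √(74703.0357 + 196) = √74899.0357 = 273.676882
L = 6 × 273.676882 = 1642.061292
V = π·3² × L = 28.274334 × 1642.061292 = 46428.189216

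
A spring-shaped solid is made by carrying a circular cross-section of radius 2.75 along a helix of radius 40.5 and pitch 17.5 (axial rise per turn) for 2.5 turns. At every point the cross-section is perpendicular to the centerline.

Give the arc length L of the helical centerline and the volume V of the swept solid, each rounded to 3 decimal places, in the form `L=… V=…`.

2πR = 2π·40.5 = 254.469005
per-turn = √(254.469005² + 17.5²) = √(64754.4745 + 306.25) = √65060.7245 = 255.070038
L = 2.5 × 255.070038 = 637.675096
V = π·2.75² × L = 23.758294 × 637.675096 = 15150.072688

L=637.675 V=15150.073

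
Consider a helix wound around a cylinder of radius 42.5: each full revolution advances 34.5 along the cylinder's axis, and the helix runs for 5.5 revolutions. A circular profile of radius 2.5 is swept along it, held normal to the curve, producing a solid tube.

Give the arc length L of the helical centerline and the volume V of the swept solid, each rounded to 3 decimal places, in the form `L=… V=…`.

2πR = 2π·42.5 = 267.035376
per-turn = √(267.035376² + 34.5²) = √(71307.8918 + 1190.25) = √72498.1418 = 269.254790
L = 5.5 × 269.254790 = 1480.901344
V = π·2.5² × L = 19.634954 × 1480.901344 = 29077.429885

L=1480.901 V=29077.430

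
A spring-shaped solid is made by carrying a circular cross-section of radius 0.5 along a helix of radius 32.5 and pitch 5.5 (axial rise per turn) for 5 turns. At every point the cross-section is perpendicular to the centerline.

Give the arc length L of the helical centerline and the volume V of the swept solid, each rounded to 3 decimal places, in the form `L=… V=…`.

2πR = 2π·32.5 = 204.203522
per-turn = √(204.203522² + 5.5²) = √(41699.0786 + 30.25) = √41729.3286 = 204.277577
L = 5 × 204.277577 = 1021.387887
V = π·0.5² × L = 0.785398 × 1021.387887 = 802.196170

L=1021.388 V=802.196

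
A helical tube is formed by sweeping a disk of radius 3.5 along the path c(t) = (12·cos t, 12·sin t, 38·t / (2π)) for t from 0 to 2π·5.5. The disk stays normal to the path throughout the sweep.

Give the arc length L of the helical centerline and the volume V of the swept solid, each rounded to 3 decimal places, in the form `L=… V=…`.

L=464.380 V=17871.445

2πR = 2π·12 = 75.398224
per-turn = √(75.398224² + 38²) = √(5684.8921 + 1444) = √7128.8921 = 84.432767
L = 5.5 × 84.432767 = 464.380218
V = π·3.5² × L = 38.484510 × 464.380218 = 17871.445155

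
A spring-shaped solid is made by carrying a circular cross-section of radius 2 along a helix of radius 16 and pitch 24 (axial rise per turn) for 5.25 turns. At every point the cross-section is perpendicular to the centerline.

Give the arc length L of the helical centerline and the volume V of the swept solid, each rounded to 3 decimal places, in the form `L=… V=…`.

L=542.619 V=6818.755

2πR = 2π·16 = 100.530965
per-turn = √(100.530965² + 24²) = √(10106.4749 + 576) = √10682.4749 = 103.356059
L = 5.25 × 103.356059 = 542.619309
V = π·2² × L = 12.566371 × 542.619309 = 6818.755341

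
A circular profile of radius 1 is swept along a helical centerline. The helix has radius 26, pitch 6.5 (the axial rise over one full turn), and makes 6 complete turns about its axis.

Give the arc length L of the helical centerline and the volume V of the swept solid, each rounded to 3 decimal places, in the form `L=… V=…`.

L=980.952 V=3081.753

2πR = 2π·26 = 163.362818
per-turn = √(163.362818² + 6.5²) = √(26687.4103 + 42.25) = √26729.6603 = 163.492080
L = 6 × 163.492080 = 980.952481
V = π·1² × L = 3.141593 × 980.952481 = 3081.753109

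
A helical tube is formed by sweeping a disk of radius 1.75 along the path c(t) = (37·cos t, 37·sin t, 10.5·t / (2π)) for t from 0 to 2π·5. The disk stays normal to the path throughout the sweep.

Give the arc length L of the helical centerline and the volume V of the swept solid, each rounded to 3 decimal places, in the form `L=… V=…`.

2πR = 2π·37 = 232.477856
per-turn = √(232.477856² + 10.5²) = √(54045.9537 + 110.25) = √54156.2037 = 232.714855
L = 5 × 232.714855 = 1163.574275
V = π·1.75² × L = 9.621128 × 1163.574275 = 11194.896454

L=1163.574 V=11194.896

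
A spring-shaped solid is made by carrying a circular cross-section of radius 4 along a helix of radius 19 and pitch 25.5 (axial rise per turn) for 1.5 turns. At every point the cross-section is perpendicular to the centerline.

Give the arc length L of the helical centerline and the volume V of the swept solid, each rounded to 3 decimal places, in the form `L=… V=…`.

L=183.110 V=9204.131

2πR = 2π·19 = 119.380521
per-turn = √(119.380521² + 25.5²) = √(14251.7088 + 650.25) = √14901.9588 = 122.073579
L = 1.5 × 122.073579 = 183.110369
V = π·4² × L = 50.265482 × 183.110369 = 9204.131036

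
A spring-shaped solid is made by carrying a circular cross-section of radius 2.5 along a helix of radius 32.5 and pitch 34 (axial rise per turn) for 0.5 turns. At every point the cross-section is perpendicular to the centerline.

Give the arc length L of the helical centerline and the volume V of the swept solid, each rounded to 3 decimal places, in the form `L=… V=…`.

L=103.507 V=2032.362

2πR = 2π·32.5 = 204.203522
per-turn = √(204.203522² + 34²) = √(41699.0786 + 1156) = √42855.0786 = 207.014682
L = 0.5 × 207.014682 = 103.507341
V = π·2.5² × L = 19.634954 × 103.507341 = 2032.361889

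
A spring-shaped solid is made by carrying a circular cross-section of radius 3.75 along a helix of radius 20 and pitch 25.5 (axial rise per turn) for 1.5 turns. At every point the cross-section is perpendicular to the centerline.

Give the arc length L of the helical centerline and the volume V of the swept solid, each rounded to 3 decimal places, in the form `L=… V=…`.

L=192.337 V=8497.202

2πR = 2π·20 = 125.663706
per-turn = √(125.663706² + 25.5²) = √(15791.3670 + 650.25) = √16441.6170 = 128.224869
L = 1.5 × 128.224869 = 192.337304
V = π·3.75² × L = 44.178647 × 192.337304 = 8497.201780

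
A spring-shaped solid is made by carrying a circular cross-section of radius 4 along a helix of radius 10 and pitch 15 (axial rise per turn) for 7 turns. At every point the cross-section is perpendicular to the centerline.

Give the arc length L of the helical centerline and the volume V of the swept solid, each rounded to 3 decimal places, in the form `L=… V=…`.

L=452.183 V=22729.184

2πR = 2π·10 = 62.831853
per-turn = √(62.831853² + 15²) = √(3947.8418 + 225) = √4172.8418 = 64.597537
L = 7 × 64.597537 = 452.182758
V = π·4² × L = 50.265482 × 452.182758 = 22729.184469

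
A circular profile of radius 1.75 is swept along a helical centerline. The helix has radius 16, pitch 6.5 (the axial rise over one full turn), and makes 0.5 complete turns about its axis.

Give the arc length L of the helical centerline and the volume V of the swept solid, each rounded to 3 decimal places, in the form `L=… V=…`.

2πR = 2π·16 = 100.530965
per-turn = √(100.530965² + 6.5²) = √(10106.4749 + 42.25) = √10148.7249 = 100.740880
L = 0.5 × 100.740880 = 50.370440
V = π·1.75² × L = 9.621128 × 50.370440 = 484.620426

L=50.370 V=484.620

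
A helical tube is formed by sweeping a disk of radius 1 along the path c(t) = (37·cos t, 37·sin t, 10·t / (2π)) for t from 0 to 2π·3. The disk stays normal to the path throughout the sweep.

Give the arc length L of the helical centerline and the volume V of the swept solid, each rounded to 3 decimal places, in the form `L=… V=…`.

L=698.078 V=2193.078

2πR = 2π·37 = 232.477856
per-turn = √(232.477856² + 10²) = √(54045.9537 + 100) = √54145.9537 = 232.692831
L = 3 × 232.692831 = 698.078494
V = π·1² × L = 3.141593 × 698.078494 = 2193.078267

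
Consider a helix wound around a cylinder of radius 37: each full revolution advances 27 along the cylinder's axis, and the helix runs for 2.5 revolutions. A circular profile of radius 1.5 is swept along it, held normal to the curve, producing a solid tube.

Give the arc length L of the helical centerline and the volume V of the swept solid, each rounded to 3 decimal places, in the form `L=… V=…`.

L=585.101 V=4135.837

2πR = 2π·37 = 232.477856
per-turn = √(232.477856² + 27²) = √(54045.9537 + 729) = √54774.9537 = 234.040496
L = 2.5 × 234.040496 = 585.101240
V = π·1.5² × L = 7.068583 × 585.101240 = 4135.836951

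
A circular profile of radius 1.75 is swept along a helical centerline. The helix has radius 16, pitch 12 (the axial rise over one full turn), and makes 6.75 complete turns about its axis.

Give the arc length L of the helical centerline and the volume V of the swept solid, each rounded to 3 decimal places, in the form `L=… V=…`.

L=683.401 V=6575.091

2πR = 2π·16 = 100.530965
per-turn = √(100.530965² + 12²) = √(10106.4749 + 144) = √10250.4749 = 101.244629
L = 6.75 × 101.244629 = 683.401246
V = π·1.75² × L = 9.621128 × 683.401246 = 6575.090522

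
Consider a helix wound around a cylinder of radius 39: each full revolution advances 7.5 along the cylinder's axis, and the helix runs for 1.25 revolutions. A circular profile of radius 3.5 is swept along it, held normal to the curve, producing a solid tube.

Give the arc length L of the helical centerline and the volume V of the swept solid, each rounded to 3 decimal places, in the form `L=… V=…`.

2πR = 2π·39 = 245.044227
per-turn = √(245.044227² + 7.5²) = √(60046.6732 + 56.25) = √60102.9232 = 245.158975
L = 1.25 × 245.158975 = 306.448719
V = π·3.5² × L = 38.484510 × 306.448719 = 11793.528798

L=306.449 V=11793.529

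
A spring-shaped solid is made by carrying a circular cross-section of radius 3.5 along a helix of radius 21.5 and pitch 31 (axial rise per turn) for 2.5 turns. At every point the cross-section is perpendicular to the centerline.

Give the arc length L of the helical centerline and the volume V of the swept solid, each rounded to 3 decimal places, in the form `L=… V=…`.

2πR = 2π·21.5 = 135.088484
per-turn = √(135.088484² + 31²) = √(18248.8985 + 961) = √19209.8985 = 138.599778
L = 2.5 × 138.599778 = 346.499446
V = π·3.5² × L = 38.484510 × 346.499446 = 13334.861385

L=346.499 V=13334.861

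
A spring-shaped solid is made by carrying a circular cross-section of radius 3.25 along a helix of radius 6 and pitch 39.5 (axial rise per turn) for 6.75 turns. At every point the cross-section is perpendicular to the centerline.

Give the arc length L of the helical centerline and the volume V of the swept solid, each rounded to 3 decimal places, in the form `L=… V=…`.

2πR = 2π·6 = 37.699112
per-turn = √(37.699112² + 39.5²) = √(1421.2230 + 1560.25) = √2981.4730 = 54.602867
L = 6.75 × 54.602867 = 368.569349
V = π·3.25² × L = 33.183072 × 368.569349 = 12230.263397

L=368.569 V=12230.263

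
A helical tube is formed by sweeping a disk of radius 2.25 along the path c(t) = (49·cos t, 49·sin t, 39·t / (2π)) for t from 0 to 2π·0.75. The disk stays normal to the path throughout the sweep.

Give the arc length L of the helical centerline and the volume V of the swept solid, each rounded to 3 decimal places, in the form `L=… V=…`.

2πR = 2π·49 = 307.876080
per-turn = √(307.876080² + 39²) = √(94787.6807 + 1521) = √96308.6807 = 310.336399
L = 0.75 × 310.336399 = 232.752299
V = π·2.25² × L = 15.904313 × 232.752299 = 3701.765377

L=232.752 V=3701.765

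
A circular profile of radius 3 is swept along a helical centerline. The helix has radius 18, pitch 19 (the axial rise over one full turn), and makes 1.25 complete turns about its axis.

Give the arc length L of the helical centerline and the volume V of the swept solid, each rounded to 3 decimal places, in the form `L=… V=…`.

L=143.353 V=4053.204

2πR = 2π·18 = 113.097336
per-turn = √(113.097336² + 19²) = √(12791.0073 + 361) = √13152.0073 = 114.682201
L = 1.25 × 114.682201 = 143.352752
V = π·3² × L = 28.274334 × 143.352752 = 4053.203564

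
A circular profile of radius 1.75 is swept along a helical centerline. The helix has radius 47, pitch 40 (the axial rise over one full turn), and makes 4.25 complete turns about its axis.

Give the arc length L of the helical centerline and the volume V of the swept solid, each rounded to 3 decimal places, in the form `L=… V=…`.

L=1266.527 V=12185.420

2πR = 2π·47 = 295.309709
per-turn = √(295.309709² + 40²) = √(87207.8245 + 1600) = √88807.8245 = 298.006417
L = 4.25 × 298.006417 = 1266.527272
V = π·1.75² × L = 9.621128 × 1266.527272 = 12185.420365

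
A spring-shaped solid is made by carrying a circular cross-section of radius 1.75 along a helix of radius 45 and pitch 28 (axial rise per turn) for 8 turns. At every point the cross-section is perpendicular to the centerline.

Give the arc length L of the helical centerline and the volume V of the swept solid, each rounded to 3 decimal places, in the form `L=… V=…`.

L=2273.011 V=21868.928

2πR = 2π·45 = 282.743339
per-turn = √(282.743339² + 28²) = √(79943.7956 + 784) = √80727.7956 = 284.126373
L = 8 × 284.126373 = 2273.010981
V = π·1.75² × L = 9.621128 × 2273.010981 = 21868.928465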